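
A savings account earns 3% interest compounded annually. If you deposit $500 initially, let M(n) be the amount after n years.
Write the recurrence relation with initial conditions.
Each year the balance grows by 3%, i.e. is multiplied by 1 + 3/100 = 1.03, so M(n) = 1.03 × M(n-1). The initial deposit gives M(0) = 500.
Unrolling gives the closed form M(n) = 500 × (1.03)ⁿ.

M(n) = 1.03 × M(n-1), M(0) = 500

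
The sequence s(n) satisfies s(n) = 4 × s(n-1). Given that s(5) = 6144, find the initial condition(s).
In general s(n) = 4ⁿ · s(0). At n = 5: s(0) = s(5) / 4^5 = 6144 / 1024 = 6.

s(0) = 6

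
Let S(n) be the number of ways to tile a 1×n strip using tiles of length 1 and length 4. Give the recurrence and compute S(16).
Condition on the last tile: it has length 1 (leaving a 1×(n-1) strip) or length 4 (leaving a 1×(n-4) strip), so S(n) = S(n-1) + S(n-4) (order-4 linear recurrence).
For 0 ≤ i < 4 only unit tiles fit, so S(i) = 1.
Iterating the recurrence: S(4) = 2, S(5) = 3, S(6) = 4, S(7) = 5, S(8) = 7, S(9) = 10, S(10) = 14, S(11) = 19, S(12) = 26, S(13) = 36, S(14) = 50, S(15) = 69, S(16) = 95.

S(n) = S(n-1) + S(n-4), with S(i) = 1 for 0 ≤ i < 4; S(16) = 95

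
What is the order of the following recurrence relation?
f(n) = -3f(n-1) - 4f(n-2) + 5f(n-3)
The order is the largest lag k for which f(n-k) appears. Here the deepest term is f(n-3), so the order is 3.

Order 3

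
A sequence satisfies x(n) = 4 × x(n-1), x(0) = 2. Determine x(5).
Computing step by step:
x(0) = 2
x(1) = 4 × 2 = 8
x(2) = 4 × 8 = 32
x(3) = 4 × 32 = 128
x(4) = 4 × 128 = 512
x(5) = 4 × 512 = 2048

2048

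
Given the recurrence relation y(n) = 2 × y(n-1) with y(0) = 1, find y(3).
Computing step by step:
y(0) = 1
y(1) = 2 × 1 = 2
y(2) = 2 × 2 = 4
y(3) = 2 × 4 = 8

8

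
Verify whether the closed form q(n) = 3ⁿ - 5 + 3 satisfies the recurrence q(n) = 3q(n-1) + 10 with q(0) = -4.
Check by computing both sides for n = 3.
From the recurrence with q(0) = -4:
  q(0) = -4, q(1) = -2, q(2) = 4, q(3) = 22
  so the recurrence gives q(3) = 22.
From the proposed closed form q(n) = 3ⁿ - 5 + 3:
  q(3) = 25.
The recurrence gives 22 but the closed form gives 25, so the closed form does not satisfy the recurrence.

No, the closed form is incorrect.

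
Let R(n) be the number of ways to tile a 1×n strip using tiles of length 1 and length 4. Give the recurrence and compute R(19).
Condition on the last tile: it has length 1 (leaving a 1×(n-1) strip) or length 4 (leaving a 1×(n-4) strip), so R(n) = R(n-1) + R(n-4) (order-4 linear recurrence).
For 0 ≤ i < 4 only unit tiles fit, so R(i) = 1.
Iterating the recurrence: R(4) = 2, R(5) = 3, R(6) = 4, R(7) = 5, R(8) = 7, R(9) = 10, R(10) = 14, R(11) = 19, R(12) = 26, R(13) = 36, R(14) = 50, R(15) = 69, R(16) = 95, R(17) = 131, R(18) = 181, R(19) = 250.

R(n) = R(n-1) + R(n-4), with R(i) = 1 for 0 ≤ i < 4; R(19) = 250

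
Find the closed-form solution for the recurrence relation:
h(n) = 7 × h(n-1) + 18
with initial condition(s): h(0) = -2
Recurrence: h(n) = 7 × h(n-1) + 18, initial: h(0) = -2.
Try h(n) = A·7ⁿ + C. Substituting: A·7ⁿ + C = 7(A·7ⁿ⁻¹ + C) + 18 = A·7ⁿ + 7C + 18, so C = 7C + 18, giving C = -3. Then h(0) = A - 3 = -2 gives A = 1.

h(n) = 7ⁿ - 3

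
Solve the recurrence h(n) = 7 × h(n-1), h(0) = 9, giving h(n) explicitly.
Recurrence: h(n) = 7 × h(n-1), initial: h(0) = 9.
Each term is 7 times the previous, so this is geometric with ratio 7. After n steps: h(n) = h(0)·7ⁿ = 9·7ⁿ.

h(n) = 9·7ⁿ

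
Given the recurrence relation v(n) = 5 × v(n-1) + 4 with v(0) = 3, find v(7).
Computing step by step:
v(0) = 3
v(1) = 5 × 3 + 4 = 19
v(2) = 5 × 19 + 4 = 99
v(3) = 5 × 99 + 4 = 499
v(4) = 5 × 499 + 4 = 2499
v(5) = 5 × 2499 + 4 = 12499
v(6) = 5 × 12499 + 4 = 62499
v(7) = 5 × 62499 + 4 = 312499

312499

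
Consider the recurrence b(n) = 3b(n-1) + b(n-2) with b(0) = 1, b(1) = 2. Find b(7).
Computing the sequence terms:
1, 2, 7, 23, 76, 251, 829, 2738

2738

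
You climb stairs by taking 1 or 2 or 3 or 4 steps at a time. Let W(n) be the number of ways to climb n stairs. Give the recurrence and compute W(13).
Condition on the size of the last step (1 to 4): before it there were n-1, …, n-4 stairs climbed, and these cases are disjoint, so W(n) = W(n-1) + W(n-2) + W(n-3) + W(n-4) (order-4 linear recurrence).
Initial conditions by direct count (compositions of i into parts ≤ 4): W(1) = 1; W(2) = 2; W(3) = 4; W(4) = 8.
Iterating the recurrence: W(5) = 15, W(6) = 29, W(7) = 56, W(8) = 108, W(9) = 208, W(10) = 401, W(11) = 773, W(12) = 1490, W(13) = 2872.

W(n) = W(n-1) + W(n-2) + W(n-3) + W(n-4), W(1) = 1, W(2) = 2, W(3) = 4, W(4) = 8; W(13) = 2872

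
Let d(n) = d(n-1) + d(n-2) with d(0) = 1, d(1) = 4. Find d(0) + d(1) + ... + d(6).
Computing the sequence terms: 1, 4, 5, 9, 14, 23, 37
Adding these values together:

93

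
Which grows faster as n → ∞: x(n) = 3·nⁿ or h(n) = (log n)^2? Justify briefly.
Comparing growth rates:
Growth-rate hierarchy: log n ≺ any polynomial ≺ any exponential cⁿ (c>1) ≺ n! ≺ nⁿ.
super-exponential nⁿ dominates polylogarithmic (log n)^2 asymptotically.

x(n) grows faster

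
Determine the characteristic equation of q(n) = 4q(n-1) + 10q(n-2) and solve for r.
Substitute q(n) = rⁿ and divide through by rⁿ⁻²: r² - 4r - 10 = 0
Discriminant: 4² + 4·10 = 56, not a perfect square, so by the quadratic formula r = (4 ± √56)/2.
General solution: q(n) = A·r₁ⁿ + B·r₂ⁿ where r₁,r₂ = (4 ± √56)/2

Characteristic: r² - 4r - 10 = 0, Roots: r = (4 ± √56)/2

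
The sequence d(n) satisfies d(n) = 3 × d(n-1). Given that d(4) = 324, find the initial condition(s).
In general d(n) = 3ⁿ · d(0). At n = 4: d(0) = d(4) / 3^4 = 324 / 81 = 4.

d(0) = 4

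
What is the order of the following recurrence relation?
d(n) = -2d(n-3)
The order is the largest lag k for which d(n-k) appears. Here the deepest term is d(n-3), so the order is 3.

Order 3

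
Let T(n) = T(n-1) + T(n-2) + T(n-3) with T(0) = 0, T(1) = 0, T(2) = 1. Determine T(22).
Computing the sequence terms:
0, 0, 1, 1, 2, 4, 7, 13, 24, 44, 81, 149, 274, 504, 927, 1705, 3136, 5768, 10609, 19513, 35890, 66012, 121415

121415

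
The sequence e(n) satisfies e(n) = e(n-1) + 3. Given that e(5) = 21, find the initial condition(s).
e(5) = e(0) + 5·3, so e(0) = 21 - 15 = 6.

e(0) = 6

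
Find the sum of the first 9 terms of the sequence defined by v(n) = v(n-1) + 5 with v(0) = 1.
Computing the sequence terms: 1, 6, 11, 16, 21, 26, 31, 36, 41
Adding these values together:

189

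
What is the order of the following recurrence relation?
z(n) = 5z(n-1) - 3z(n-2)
The order is the largest lag k for which z(n-k) appears. Here the deepest term is z(n-2), so the order is 2.

Order 2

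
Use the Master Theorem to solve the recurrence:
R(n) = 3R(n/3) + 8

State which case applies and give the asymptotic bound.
Master Theorem template: R(n) = a·R(n/b) + f(n).
Here: a=3, b=3, f(n)=8
Compute log_b(a) = log_3(3) = 1.
f(n) = 8 = O(n^(1-ε)) with ε = 1. Case 1: R(n) = Θ(n^log_b(a)) = Θ(n).

Case 1: R(n) = Θ(n)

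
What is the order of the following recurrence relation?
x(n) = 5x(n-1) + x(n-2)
The order is the largest lag k for which x(n-k) appears. Here the deepest term is x(n-2), so the order is 2.

Order 2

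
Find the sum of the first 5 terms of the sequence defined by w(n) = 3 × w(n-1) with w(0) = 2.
Computing the sequence terms: 2, 6, 18, 54, 162
Adding these values together:

242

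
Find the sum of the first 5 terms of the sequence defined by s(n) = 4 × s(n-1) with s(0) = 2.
Computing the sequence terms: 2, 8, 32, 128, 512
Adding these values together:

682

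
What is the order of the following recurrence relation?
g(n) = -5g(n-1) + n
The order is the largest lag k for which g(n-k) appears. Here the deepest term is g(n-1) (the n term is non-homogeneous and does not affect the order), so the order is 1.

Order 1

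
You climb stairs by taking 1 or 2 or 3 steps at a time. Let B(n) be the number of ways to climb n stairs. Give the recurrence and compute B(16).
Condition on the size of the last step (1 to 3): before it there were n-1, …, n-3 stairs climbed, and these cases are disjoint, so B(n) = B(n-1) + B(n-2) + B(n-3) (order-3 linear recurrence).
Initial conditions by direct count (compositions of i into parts ≤ 3): B(1) = 1; B(2) = 2; B(3) = 4.
Iterating the recurrence: B(4) = 7, B(5) = 13, B(6) = 24, B(7) = 44, B(8) = 81, B(9) = 149, B(10) = 274, B(11) = 504, B(12) = 927, B(13) = 1705, B(14) = 3136, B(15) = 5768, B(16) = 10609.

B(n) = B(n-1) + B(n-2) + B(n-3), B(1) = 1, B(2) = 2, B(3) = 4; B(16) = 10609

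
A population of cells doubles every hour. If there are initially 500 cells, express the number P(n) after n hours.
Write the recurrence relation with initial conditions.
Each hour multiplies the count by 2, so the count after n hours depends only on the count after n-1 hours: P(n) = 2 × P(n-1). The starting count gives P(0) = 500.
Unrolling n times gives the closed form P(n) = 500 × 2ⁿ.

P(n) = 2 × P(n-1), P(0) = 500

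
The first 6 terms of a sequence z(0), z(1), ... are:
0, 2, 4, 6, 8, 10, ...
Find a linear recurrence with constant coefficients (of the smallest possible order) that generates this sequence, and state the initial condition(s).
Look for the lowest-order linear relation among consecutive terms.
Observation: consecutive differences are constant (= 2).
Check at n=2: 1·2 + 2 = 4. ✓

z(n) = z(n-1) + 2, z(0) = 0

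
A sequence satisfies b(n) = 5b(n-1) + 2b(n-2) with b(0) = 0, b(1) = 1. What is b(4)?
Computing the sequence terms:
0, 1, 5, 27, 145

145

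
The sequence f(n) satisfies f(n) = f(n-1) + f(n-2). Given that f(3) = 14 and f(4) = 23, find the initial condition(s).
Work backwards using f(k) = f(k+2) - f(k+1):
f(2) = f(4) - f(3) = 23 - 14 = 9
f(1) = f(3) - f(2) = 14 - 9 = 5
f(0) = f(2) - f(1) = 9 - 5 = 4

f(0) = 4, f(1) = 5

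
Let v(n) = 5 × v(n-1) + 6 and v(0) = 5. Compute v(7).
Computing step by step:
v(0) = 5
v(1) = 5 × 5 + 6 = 31
v(2) = 5 × 31 + 6 = 161
v(3) = 5 × 161 + 6 = 811
v(4) = 5 × 811 + 6 = 4061
v(5) = 5 × 4061 + 6 = 20311
v(6) = 5 × 20311 + 6 = 101561
v(7) = 5 × 101561 + 6 = 507811

507811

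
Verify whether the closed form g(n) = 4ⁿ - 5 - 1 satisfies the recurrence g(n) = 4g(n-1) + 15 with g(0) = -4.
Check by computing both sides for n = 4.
From the recurrence with g(0) = -4:
  g(0) = -4, g(1) = -1, g(2) = 11, g(3) = 59, g(4) = 251
  so the recurrence gives g(4) = 251.
From the proposed closed form g(n) = 4ⁿ - 5 - 1:
  g(4) = 250.
The recurrence gives 251 but the closed form gives 250, so the closed form does not satisfy the recurrence.

No, the closed form is incorrect.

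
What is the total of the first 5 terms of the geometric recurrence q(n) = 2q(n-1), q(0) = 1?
Computing the sequence terms: 1, 2, 4, 8, 16
Adding these values together:

31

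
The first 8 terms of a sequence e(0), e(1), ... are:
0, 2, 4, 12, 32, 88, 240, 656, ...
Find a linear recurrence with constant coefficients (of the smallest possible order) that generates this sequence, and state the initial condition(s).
Look for the lowest-order linear relation among consecutive terms.
Observation: e(n) - 2·e(n-1) - (2)·e(n-2) = 0 holds for the shown terms, and no order-1 relation e(n) = α·e(n-1) + β fits.
Check at n=3: 2·4 + (2)·2 = 12. ✓

e(n) = 2e(n-1) + 2e(n-2), e(0) = 0, e(1) = 2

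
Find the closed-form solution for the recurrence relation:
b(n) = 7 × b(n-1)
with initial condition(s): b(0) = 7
Recurrence: b(n) = 7 × b(n-1), initial: b(0) = 7.
Each term is 7 times the previous, so this is geometric with ratio 7. After n steps: b(n) = b(0)·7ⁿ = 7·7ⁿ.

b(n) = 7·7ⁿ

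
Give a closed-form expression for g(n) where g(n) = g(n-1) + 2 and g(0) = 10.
Recurrence: g(n) = g(n-1) + 2, initial: g(0) = 10.
Each step adds 2, so g(n) = g(0) + 2n = 2n + 10.

g(n) = 2n + 10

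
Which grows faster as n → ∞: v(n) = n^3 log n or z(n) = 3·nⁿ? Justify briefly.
Comparing growth rates:
Growth-rate hierarchy: log n ≺ any polynomial ≺ any exponential cⁿ (c>1) ≺ n! ≺ nⁿ.
super-exponential nⁿ dominates polynomial degree 3 (with log factor) asymptotically.

z(n) grows faster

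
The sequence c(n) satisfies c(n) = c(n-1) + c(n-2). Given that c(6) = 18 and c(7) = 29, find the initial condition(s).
Work backwards using c(k) = c(k+2) - c(k+1):
c(5) = c(7) - c(6) = 29 - 18 = 11
c(4) = c(6) - c(5) = 18 - 11 = 7
c(3) = c(5) - c(4) = 11 - 7 = 4
c(2) = c(4) - c(3) = 7 - 4 = 3
c(1) = c(3) - c(2) = 4 - 3 = 1
c(0) = c(2) - c(1) = 3 - 1 = 2

c(0) = 2, c(1) = 1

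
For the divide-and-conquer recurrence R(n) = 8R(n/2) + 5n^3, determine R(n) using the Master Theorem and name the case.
Master Theorem template: R(n) = a·R(n/b) + f(n).
Here: a=8, b=2, f(n)=5n^3
Compute log_b(a) = log_2(8) = 3.
f(n) = 5n^3 = Θ(n^3). Case 2: R(n) = Θ(n^3 log n).

Case 2: R(n) = Θ(n^3 log n)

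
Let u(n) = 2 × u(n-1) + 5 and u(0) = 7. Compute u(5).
Computing step by step:
u(0) = 7
u(1) = 2 × 7 + 5 = 19
u(2) = 2 × 19 + 5 = 43
u(3) = 2 × 43 + 5 = 91
u(4) = 2 × 91 + 5 = 187
u(5) = 2 × 187 + 5 = 379

379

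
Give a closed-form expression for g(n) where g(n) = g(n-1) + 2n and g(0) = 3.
Recurrence: g(n) = g(n-1) + 2n, initial: g(0) = 3.
Telescoping: g(n) = g(0) + 2·Σᵢ₌₁ⁿ i = 3 + 2·n(n+1)/2.

g(n) = 2·n(n+1)/2 + 3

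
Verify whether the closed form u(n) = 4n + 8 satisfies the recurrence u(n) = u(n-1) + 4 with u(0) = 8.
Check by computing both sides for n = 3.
From the recurrence with u(0) = 8:
  u(0) = 8, u(1) = 12, u(2) = 16, u(3) = 20
  so the recurrence gives u(3) = 20.
From the proposed closed form u(n) = 4n + 8:
  u(3) = 20.
Both sides give 20 at n = 3, and the initial condition(s) match, so the closed form is consistent.

Yes, the closed form is correct.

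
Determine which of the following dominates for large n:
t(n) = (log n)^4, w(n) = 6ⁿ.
Comparing growth rates:
Growth-rate hierarchy: log n ≺ any polynomial ≺ any exponential cⁿ (c>1) ≺ n! ≺ nⁿ.
exponential base 6 dominates polylogarithmic (log n)^4 asymptotically.

w(n) grows faster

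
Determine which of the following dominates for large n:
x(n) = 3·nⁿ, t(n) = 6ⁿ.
Comparing growth rates:
Growth-rate hierarchy: log n ≺ any polynomial ≺ any exponential cⁿ (c>1) ≺ n! ≺ nⁿ.
super-exponential nⁿ dominates exponential base 6 asymptotically.

x(n) grows faster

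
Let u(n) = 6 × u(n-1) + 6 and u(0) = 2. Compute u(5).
Computing step by step:
u(0) = 2
u(1) = 6 × 2 + 6 = 18
u(2) = 6 × 18 + 6 = 114
u(3) = 6 × 114 + 6 = 690
u(4) = 6 × 690 + 6 = 4146
u(5) = 6 × 4146 + 6 = 24882

24882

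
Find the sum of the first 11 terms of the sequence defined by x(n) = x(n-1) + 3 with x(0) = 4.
Computing the sequence terms: 4, 7, 10, 13, 16, 19, 22, 25, 28, 31, 34
Adding these values together:

209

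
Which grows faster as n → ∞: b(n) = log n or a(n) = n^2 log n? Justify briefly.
Comparing growth rates:
Growth-rate hierarchy: log n ≺ any polynomial ≺ any exponential cⁿ (c>1) ≺ n! ≺ nⁿ.
polynomial degree 2 (with log factor) dominates logarithmic asymptotically.

a(n) grows faster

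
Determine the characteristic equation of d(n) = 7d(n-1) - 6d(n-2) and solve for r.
Substitute d(n) = rⁿ and divide through by rⁿ⁻²: r² - 7r + 6 = 0
Factor: (r - 6)(r - 1) = 0, so r = 6, 1.
General solution: d(n) = A·6ⁿ + B·1ⁿ

Characteristic: r² - 7r + 6 = 0, Roots: r = 6, 1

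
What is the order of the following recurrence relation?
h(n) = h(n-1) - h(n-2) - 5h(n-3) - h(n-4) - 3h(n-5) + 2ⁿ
The order is the largest lag k for which h(n-k) appears. Here the deepest term is h(n-5) (the 2ⁿ term is non-homogeneous and does not affect the order), so the order is 5.

Order 5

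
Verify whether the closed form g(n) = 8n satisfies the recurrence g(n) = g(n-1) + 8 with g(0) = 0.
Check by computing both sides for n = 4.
From the recurrence with g(0) = 0:
  g(0) = 0, g(1) = 8, g(2) = 16, g(3) = 24, g(4) = 32
  so the recurrence gives g(4) = 32.
From the proposed closed form g(n) = 8n:
  g(4) = 32.
Both sides give 32 at n = 4, and the initial condition(s) match, so the closed form is consistent.

Yes, the closed form is correct.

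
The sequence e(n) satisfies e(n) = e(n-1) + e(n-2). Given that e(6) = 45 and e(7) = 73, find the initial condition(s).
Work backwards using e(k) = e(k+2) - e(k+1):
e(5) = e(7) - e(6) = 73 - 45 = 28
e(4) = e(6) - e(5) = 45 - 28 = 17
e(3) = e(5) - e(4) = 28 - 17 = 11
e(2) = e(4) - e(3) = 17 - 11 = 6
e(1) = e(3) - e(2) = 11 - 6 = 5
e(0) = e(2) - e(1) = 6 - 5 = 1

e(0) = 1, e(1) = 5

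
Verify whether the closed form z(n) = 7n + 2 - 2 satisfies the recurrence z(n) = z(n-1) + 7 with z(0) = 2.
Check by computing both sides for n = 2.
From the recurrence with z(0) = 2:
  z(0) = 2, z(1) = 9, z(2) = 16
  so the recurrence gives z(2) = 16.
From the proposed closed form z(n) = 7n + 2 - 2:
  z(2) = 14.
The recurrence gives 16 but the closed form gives 14, so the closed form does not satisfy the recurrence.

No, the closed form is incorrect.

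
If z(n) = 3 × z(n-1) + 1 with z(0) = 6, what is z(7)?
Computing step by step:
z(0) = 6
z(1) = 3 × 6 + 1 = 19
z(2) = 3 × 19 + 1 = 58
z(3) = 3 × 58 + 1 = 175
z(4) = 3 × 175 + 1 = 526
z(5) = 3 × 526 + 1 = 1579
z(6) = 3 × 1579 + 1 = 4738
z(7) = 3 × 4738 + 1 = 14215

14215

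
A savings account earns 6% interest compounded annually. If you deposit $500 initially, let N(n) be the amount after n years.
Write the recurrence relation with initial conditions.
Each year the balance grows by 6%, i.e. is multiplied by 1 + 6/100 = 1.06, so N(n) = 1.06 × N(n-1). The initial deposit gives N(0) = 500.
Unrolling gives the closed form N(n) = 500 × (1.06)ⁿ.

N(n) = 1.06 × N(n-1), N(0) = 500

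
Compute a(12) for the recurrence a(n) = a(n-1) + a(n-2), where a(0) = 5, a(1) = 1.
Computing the sequence terms:
5, 1, 6, 7, 13, 20, 33, 53, 86, 139, 225, 364, 589

589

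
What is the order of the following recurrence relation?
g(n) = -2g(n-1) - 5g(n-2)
The order is the largest lag k for which g(n-k) appears. Here the deepest term is g(n-2), so the order is 2.

Order 2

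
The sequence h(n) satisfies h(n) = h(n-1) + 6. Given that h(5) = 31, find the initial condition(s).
h(5) = h(0) + 5·6, so h(0) = 31 - 30 = 1.

h(0) = 1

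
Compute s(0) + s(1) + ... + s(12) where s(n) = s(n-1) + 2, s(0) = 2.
Computing the sequence terms: 2, 4, 6, 8, 10, 12, 14, 16, 18, 20, 22, 24, 26
Adding these values together:

182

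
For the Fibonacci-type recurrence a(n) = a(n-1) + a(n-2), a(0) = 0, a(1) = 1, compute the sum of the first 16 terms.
Computing the sequence terms: 0, 1, 1, 2, 3, 5, 8, 13, 21, 34, 55, 89, 144, 233, 377, 610
Adding these values together:

1596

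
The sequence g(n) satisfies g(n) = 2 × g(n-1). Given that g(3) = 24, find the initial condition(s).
In general g(n) = 2ⁿ · g(0). At n = 3: g(0) = g(3) / 2^3 = 24 / 8 = 3.

g(0) = 3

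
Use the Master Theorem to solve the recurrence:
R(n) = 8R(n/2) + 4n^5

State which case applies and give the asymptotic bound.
Master Theorem template: R(n) = a·R(n/b) + f(n).
Here: a=8, b=2, f(n)=4n^5
Compute log_b(a) = log_2(8) = 3.
f(n) = 4n^5 = Ω(n^(3+ε)) with ε = 2, and the regularity condition holds (a·f(n/b) = (a/b^5)·f(n) with a/b^5 = 2^-2 < 1). Case 3: R(n) = Θ(f(n)) = Θ(n^5).

Case 3: R(n) = Θ(n^5)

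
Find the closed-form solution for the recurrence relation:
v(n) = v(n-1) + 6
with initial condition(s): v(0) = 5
Recurrence: v(n) = v(n-1) + 6, initial: v(0) = 5.
Each step adds 6, so v(n) = v(0) + 6n = 6n + 5.

v(n) = 6n + 5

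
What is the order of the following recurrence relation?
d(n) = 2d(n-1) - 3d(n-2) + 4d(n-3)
The order is the largest lag k for which d(n-k) appears. Here the deepest term is d(n-3), so the order is 3.

Order 3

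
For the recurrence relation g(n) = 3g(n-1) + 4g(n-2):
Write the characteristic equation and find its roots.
Substitute g(n) = rⁿ and divide through by rⁿ⁻²: r² - 3r - 4 = 0
Factor: (r - 4)(r + 1) = 0, so r = 4, -1.
General solution: g(n) = A·4ⁿ + B·(-1)ⁿ

Characteristic: r² - 3r - 4 = 0, Roots: r = 4, -1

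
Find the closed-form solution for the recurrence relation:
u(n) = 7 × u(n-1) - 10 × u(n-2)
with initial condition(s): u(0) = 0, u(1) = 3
Recurrence: u(n) = 7 × u(n-1) - 10 × u(n-2), initial: u(0) = 0, u(1) = 3.
Characteristic equation: r² - 7r + 10 = 0, which factors as (r - 5)(r - 2) = 0, so r = 5, 2. General solution u(n) = A·5ⁿ + B·2ⁿ. From u(0) = 0: A + B = 0. From u(1) = 3: 5A + 2B = 3. Solving gives A = 1, B = -1.

u(n) = 5ⁿ - 2ⁿ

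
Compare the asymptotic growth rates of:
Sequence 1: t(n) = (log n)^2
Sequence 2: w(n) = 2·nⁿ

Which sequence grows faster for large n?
Comparing growth rates:
Growth-rate hierarchy: log n ≺ any polynomial ≺ any exponential cⁿ (c>1) ≺ n! ≺ nⁿ.
super-exponential nⁿ dominates polylogarithmic (log n)^2 asymptotically.

w(n) grows faster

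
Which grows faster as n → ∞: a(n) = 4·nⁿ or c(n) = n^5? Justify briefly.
Comparing growth rates:
Growth-rate hierarchy: log n ≺ any polynomial ≺ any exponential cⁿ (c>1) ≺ n! ≺ nⁿ.
super-exponential nⁿ dominates polynomial degree 5 asymptotically.

a(n) grows faster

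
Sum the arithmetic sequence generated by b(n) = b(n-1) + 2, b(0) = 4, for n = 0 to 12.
Computing the sequence terms: 4, 6, 8, 10, 12, 14, 16, 18, 20, 22, 24, 26, 28
Adding these values together:

208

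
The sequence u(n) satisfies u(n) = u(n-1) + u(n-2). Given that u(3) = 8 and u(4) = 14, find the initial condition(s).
Work backwards using u(k) = u(k+2) - u(k+1):
u(2) = u(4) - u(3) = 14 - 8 = 6
u(1) = u(3) - u(2) = 8 - 6 = 2
u(0) = u(2) - u(1) = 6 - 2 = 4

u(0) = 4, u(1) = 2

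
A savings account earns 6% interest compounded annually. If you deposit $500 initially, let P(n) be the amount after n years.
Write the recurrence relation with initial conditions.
Each year the balance grows by 6%, i.e. is multiplied by 1 + 6/100 = 1.06, so P(n) = 1.06 × P(n-1). The initial deposit gives P(0) = 500.
Unrolling gives the closed form P(n) = 500 × (1.06)ⁿ.

P(n) = 1.06 × P(n-1), P(0) = 500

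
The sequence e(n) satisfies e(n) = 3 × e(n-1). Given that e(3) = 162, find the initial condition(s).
In general e(n) = 3ⁿ · e(0). At n = 3: e(0) = e(3) / 3^3 = 162 / 27 = 6.

e(0) = 6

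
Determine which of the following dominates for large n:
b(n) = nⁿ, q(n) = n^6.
Comparing growth rates:
Growth-rate hierarchy: log n ≺ any polynomial ≺ any exponential cⁿ (c>1) ≺ n! ≺ nⁿ.
super-exponential nⁿ dominates polynomial degree 6 asymptotically.

b(n) grows faster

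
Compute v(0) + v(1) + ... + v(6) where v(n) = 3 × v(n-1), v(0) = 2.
Computing the sequence terms: 2, 6, 18, 54, 162, 486, 1458
Adding these values together:

2186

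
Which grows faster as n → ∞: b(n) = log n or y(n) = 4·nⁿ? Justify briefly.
Comparing growth rates:
Growth-rate hierarchy: log n ≺ any polynomial ≺ any exponential cⁿ (c>1) ≺ n! ≺ nⁿ.
super-exponential nⁿ dominates logarithmic asymptotically.

y(n) grows faster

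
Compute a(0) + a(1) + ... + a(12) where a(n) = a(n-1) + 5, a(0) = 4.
Computing the sequence terms: 4, 9, 14, 19, 24, 29, 34, 39, 44, 49, 54, 59, 64
Adding these values together:

442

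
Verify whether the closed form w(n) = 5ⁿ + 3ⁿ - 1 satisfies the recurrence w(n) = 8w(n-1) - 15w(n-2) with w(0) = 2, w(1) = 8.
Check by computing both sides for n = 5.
From the recurrence with w(0) = 2, w(1) = 8:
  w(0) = 2, w(1) = 8, w(2) = 34, w(3) = 152, w(4) = 706, w(5) = 3368
  so the recurrence gives w(5) = 3368.
From the proposed closed form w(n) = 5ⁿ + 3ⁿ - 1:
  w(5) = 3367.
The recurrence gives 3368 but the closed form gives 3367, so the closed form does not satisfy the recurrence.

No, the closed form is incorrect.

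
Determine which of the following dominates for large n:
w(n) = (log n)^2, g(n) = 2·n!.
Comparing growth rates:
Growth-rate hierarchy: log n ≺ any polynomial ≺ any exponential cⁿ (c>1) ≺ n! ≺ nⁿ.
factorial dominates polylogarithmic (log n)^2 asymptotically.

g(n) grows faster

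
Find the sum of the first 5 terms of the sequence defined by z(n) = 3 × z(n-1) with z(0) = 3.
Computing the sequence terms: 3, 9, 27, 81, 243
Adding these values together:

363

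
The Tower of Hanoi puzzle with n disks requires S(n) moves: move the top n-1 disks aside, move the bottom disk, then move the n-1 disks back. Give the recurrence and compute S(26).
Moving n disks = move the top n-1 disks aside (S(n-1) moves) + move the largest disk (1 move) + move the n-1 disks back on top (S(n-1) moves), so S(n) = 2S(n-1) + 1, with S(1) = 1 (a single disk takes one move).
First terms: 1, 3, 7, 15, 31, 63, … — each is one less than a power of 2. Indeed S(n) + 1 = 2(S(n-1) + 1) with S(1) + 1 = 2, so S(n) + 1 = 2ⁿ and S(n) = 2ⁿ - 1.
Hence S(26) = 2^26 - 1 = 67108864 - 1 = 67108863.

S(n) = 2S(n-1) + 1, S(1) = 1; S(26) = 67108863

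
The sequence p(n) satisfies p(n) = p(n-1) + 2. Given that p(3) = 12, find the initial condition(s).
p(3) = p(0) + 3·2, so p(0) = 12 - 6 = 6.

p(0) = 6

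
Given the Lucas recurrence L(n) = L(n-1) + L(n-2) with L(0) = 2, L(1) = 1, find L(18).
Computing the sequence terms:
2, 1, 3, 4, 7, 11, 18, 29, 47, 76, 123, 199, 322, 521, 843, 1364, 2207, 3571, 5778

5778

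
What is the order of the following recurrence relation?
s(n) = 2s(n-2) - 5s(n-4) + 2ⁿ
The order is the largest lag k for which s(n-k) appears. Here the deepest term is s(n-4) (the 2ⁿ term is non-homogeneous and does not affect the order), so the order is 4.

Order 4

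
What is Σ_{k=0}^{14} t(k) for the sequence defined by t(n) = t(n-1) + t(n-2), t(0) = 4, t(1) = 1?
Computing the sequence terms: 4, 1, 5, 6, 11, 17, 28, 45, 73, 118, 191, 309, 500, 809, 1309
Adding these values together:

3426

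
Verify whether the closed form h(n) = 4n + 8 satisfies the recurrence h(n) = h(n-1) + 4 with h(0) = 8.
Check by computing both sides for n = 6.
From the recurrence with h(0) = 8:
  h(0) = 8, h(1) = 12, h(2) = 16, h(3) = 20, h(4) = 24, h(5) = 28, h(6) = 32
  so the recurrence gives h(6) = 32.
From the proposed closed form h(n) = 4n + 8:
  h(6) = 32.
Both sides give 32 at n = 6, and the initial condition(s) match, so the closed form is consistent.

Yes, the closed form is correct.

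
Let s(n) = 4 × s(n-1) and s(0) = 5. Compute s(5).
Computing step by step:
s(0) = 5
s(1) = 4 × 5 = 20
s(2) = 4 × 20 = 80
s(3) = 4 × 80 = 320
s(4) = 4 × 320 = 1280
s(5) = 4 × 1280 = 5120

5120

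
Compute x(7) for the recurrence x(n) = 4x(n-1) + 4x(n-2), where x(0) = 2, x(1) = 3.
Computing the sequence terms:
2, 3, 20, 92, 448, 2160, 10432, 50368

50368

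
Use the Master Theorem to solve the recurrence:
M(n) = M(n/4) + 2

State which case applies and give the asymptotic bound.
Master Theorem template: M(n) = a·M(n/b) + f(n).
Here: a=1, b=4, f(n)=2
Compute log_b(a) = log_4(1) = 0.
f(n) = 2 = Θ(1). Case 2: M(n) = Θ(log n).

Case 2: M(n) = Θ(log n)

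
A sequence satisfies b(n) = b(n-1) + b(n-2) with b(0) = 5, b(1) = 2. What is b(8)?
Computing the sequence terms:
5, 2, 7, 9, 16, 25, 41, 66, 107

107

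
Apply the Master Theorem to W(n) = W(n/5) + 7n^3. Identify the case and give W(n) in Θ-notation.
Master Theorem template: W(n) = a·W(n/b) + f(n).
Here: a=1, b=5, f(n)=7n^3
Compute log_b(a) = log_5(1) = 0.
f(n) = 7n^3 = Ω(n^(0+ε)) with ε = 3, and the regularity condition holds (a·f(n/b) = (a/b^3)·f(n) with a/b^3 = 5^-3 < 1). Case 3: W(n) = Θ(f(n)) = Θ(n^3).

Case 3: W(n) = Θ(n^3)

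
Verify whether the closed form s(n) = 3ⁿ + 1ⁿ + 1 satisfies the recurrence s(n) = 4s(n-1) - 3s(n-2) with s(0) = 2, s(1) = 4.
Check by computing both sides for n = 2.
From the recurrence with s(0) = 2, s(1) = 4:
  s(0) = 2, s(1) = 4, s(2) = 10
  so the recurrence gives s(2) = 10.
From the proposed closed form s(n) = 3ⁿ + 1ⁿ + 1:
  s(2) = 11.
The recurrence gives 10 but the closed form gives 11, so the closed form does not satisfy the recurrence.

No, the closed form is incorrect.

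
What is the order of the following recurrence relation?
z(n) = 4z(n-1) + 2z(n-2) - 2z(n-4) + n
The order is the largest lag k for which z(n-k) appears. Here the deepest term is z(n-4) (the n term is non-homogeneous and does not affect the order), so the order is 4.

Order 4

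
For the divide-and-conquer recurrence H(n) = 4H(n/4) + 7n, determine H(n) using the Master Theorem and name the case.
Master Theorem template: H(n) = a·H(n/b) + f(n).
Here: a=4, b=4, f(n)=7n
Compute log_b(a) = log_4(4) = 1.
f(n) = 7n = Θ(n). Case 2: H(n) = Θ(n log n).

Case 2: H(n) = Θ(n log n)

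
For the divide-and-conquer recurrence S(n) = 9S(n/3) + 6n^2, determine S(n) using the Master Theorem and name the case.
Master Theorem template: S(n) = a·S(n/b) + f(n).
Here: a=9, b=3, f(n)=6n^2
Compute log_b(a) = log_3(9) = 2.
f(n) = 6n^2 = Θ(n^2). Case 2: S(n) = Θ(n^2 log n).

Case 2: S(n) = Θ(n^2 log n)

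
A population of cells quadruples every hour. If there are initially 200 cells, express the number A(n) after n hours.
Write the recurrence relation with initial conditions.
Each hour multiplies the count by 4, so the count after n hours depends only on the count after n-1 hours: A(n) = 4 × A(n-1). The starting count gives A(0) = 200.
Unrolling n times gives the closed form A(n) = 200 × 4ⁿ.

A(n) = 4 × A(n-1), A(0) = 200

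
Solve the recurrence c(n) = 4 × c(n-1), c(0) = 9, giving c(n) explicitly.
Recurrence: c(n) = 4 × c(n-1), initial: c(0) = 9.
Each term is 4 times the previous, so this is geometric with ratio 4. After n steps: c(n) = c(0)·4ⁿ = 9·4ⁿ.

c(n) = 9·4ⁿ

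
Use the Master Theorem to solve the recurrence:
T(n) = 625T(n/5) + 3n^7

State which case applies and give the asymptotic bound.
Master Theorem template: T(n) = a·T(n/b) + f(n).
Here: a=625, b=5, f(n)=3n^7
Compute log_b(a) = log_5(625) = 4.
f(n) = 3n^7 = Ω(n^(4+ε)) with ε = 3, and the regularity condition holds (a·f(n/b) = (a/b^7)·f(n) with a/b^7 = 5^-3 < 1). Case 3: T(n) = Θ(f(n)) = Θ(n^7).

Case 3: T(n) = Θ(n^7)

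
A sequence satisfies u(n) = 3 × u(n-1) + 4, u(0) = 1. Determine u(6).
Computing step by step:
u(0) = 1
u(1) = 3 × 1 + 4 = 7
u(2) = 3 × 7 + 4 = 25
u(3) = 3 × 25 + 4 = 79
u(4) = 3 × 79 + 4 = 241
u(5) = 3 × 241 + 4 = 727
u(6) = 3 × 727 + 4 = 2185

2185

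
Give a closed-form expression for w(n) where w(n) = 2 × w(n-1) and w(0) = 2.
Recurrence: w(n) = 2 × w(n-1), initial: w(0) = 2.
Each term is 2 times the previous, so this is geometric with ratio 2. After n steps: w(n) = w(0)·2ⁿ = 2·2ⁿ.

w(n) = 2·2ⁿ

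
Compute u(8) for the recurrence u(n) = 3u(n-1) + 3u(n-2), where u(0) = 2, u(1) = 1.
Computing the sequence terms:
2, 1, 9, 30, 117, 441, 1674, 6345, 24057

24057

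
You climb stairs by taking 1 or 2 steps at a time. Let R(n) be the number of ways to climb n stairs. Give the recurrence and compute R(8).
Condition on the size of the last step (1 to 2): before it there were n-1, …, n-2 stairs climbed, and these cases are disjoint, so R(n) = R(n-1) + R(n-2) (Fibonacci-type sequence).
Initial conditions by direct count (compositions of i into parts ≤ 2): R(1) = 1; R(2) = 2.
Iterating the recurrence: R(3) = 3, R(4) = 5, R(5) = 8, R(6) = 13, R(7) = 21, R(8) = 34.

R(n) = R(n-1) + R(n-2), R(1) = 1, R(2) = 2; R(8) = 34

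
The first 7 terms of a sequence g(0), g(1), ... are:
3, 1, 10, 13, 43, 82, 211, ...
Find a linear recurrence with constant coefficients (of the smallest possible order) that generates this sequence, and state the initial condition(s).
Look for the lowest-order linear relation among consecutive terms.
Observation: g(n) - 1·g(n-1) - (3)·g(n-2) = 0 holds for the shown terms, and no order-1 relation g(n) = α·g(n-1) + β fits.
Check at n=3: 1·10 + (3)·1 = 13. ✓

g(n) = g(n-1) + 3g(n-2), g(0) = 3, g(1) = 1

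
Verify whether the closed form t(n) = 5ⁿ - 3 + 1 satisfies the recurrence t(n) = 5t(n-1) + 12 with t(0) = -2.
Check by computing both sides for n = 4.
From the recurrence with t(0) = -2:
  t(0) = -2, t(1) = 2, t(2) = 22, t(3) = 122, t(4) = 622
  so the recurrence gives t(4) = 622.
From the proposed closed form t(n) = 5ⁿ - 3 + 1:
  t(4) = 623.
The recurrence gives 622 but the closed form gives 623, so the closed form does not satisfy the recurrence.

No, the closed form is incorrect.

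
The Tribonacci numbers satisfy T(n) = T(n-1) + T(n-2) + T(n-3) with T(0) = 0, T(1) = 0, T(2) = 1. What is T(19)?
Computing the sequence terms:
0, 0, 1, 1, 2, 4, 7, 13, 24, 44, 81, 149, 274, 504, 927, 1705, 3136, 5768, 10609, 19513

19513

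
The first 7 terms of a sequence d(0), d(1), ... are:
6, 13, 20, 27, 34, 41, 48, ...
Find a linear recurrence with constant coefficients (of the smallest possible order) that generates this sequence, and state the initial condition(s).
Look for the lowest-order linear relation among consecutive terms.
Observation: consecutive differences are constant (= 7).
Check at n=2: 1·13 + 7 = 20. ✓

d(n) = d(n-1) + 7, d(0) = 6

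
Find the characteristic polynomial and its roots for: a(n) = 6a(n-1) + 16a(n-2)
Substitute a(n) = rⁿ and divide through by rⁿ⁻²: r² - 6r - 16 = 0
Factor: (r + 2)(r - 8) = 0, so r = -2, 8.
General solution: a(n) = A·(-2)ⁿ + B·8ⁿ

Characteristic: r² - 6r - 16 = 0, Roots: r = -2, 8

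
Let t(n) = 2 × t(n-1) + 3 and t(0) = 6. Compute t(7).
Computing step by step:
t(0) = 6
t(1) = 2 × 6 + 3 = 15
t(2) = 2 × 15 + 3 = 33
t(3) = 2 × 33 + 3 = 69
t(4) = 2 × 69 + 3 = 141
t(5) = 2 × 141 + 3 = 285
t(6) = 2 × 285 + 3 = 573
t(7) = 2 × 573 + 3 = 1149

1149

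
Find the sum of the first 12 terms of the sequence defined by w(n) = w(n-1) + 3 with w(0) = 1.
Computing the sequence terms: 1, 4, 7, 10, 13, 16, 19, 22, 25, 28, 31, 34
Adding these values together:

210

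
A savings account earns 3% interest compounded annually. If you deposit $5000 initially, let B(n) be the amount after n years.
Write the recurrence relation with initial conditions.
Each year the balance grows by 3%, i.e. is multiplied by 1 + 3/100 = 1.03, so B(n) = 1.03 × B(n-1). The initial deposit gives B(0) = 5000.
Unrolling gives the closed form B(n) = 5000 × (1.03)ⁿ.

B(n) = 1.03 × B(n-1), B(0) = 5000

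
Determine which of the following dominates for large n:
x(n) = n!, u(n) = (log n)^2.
Comparing growth rates:
Growth-rate hierarchy: log n ≺ any polynomial ≺ any exponential cⁿ (c>1) ≺ n! ≺ nⁿ.
factorial dominates polylogarithmic (log n)^2 asymptotically.

x(n) grows faster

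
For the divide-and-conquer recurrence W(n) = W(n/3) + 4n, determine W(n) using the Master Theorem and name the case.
Master Theorem template: W(n) = a·W(n/b) + f(n).
Here: a=1, b=3, f(n)=4n
Compute log_b(a) = log_3(1) = 0.
f(n) = 4n = Ω(n^(0+ε)) with ε = 1, and the regularity condition holds (a·f(n/b) = (a/b^1)·f(n) with a/b^1 = 3^-1 < 1). Case 3: W(n) = Θ(f(n)) = Θ(n).

Case 3: W(n) = Θ(n)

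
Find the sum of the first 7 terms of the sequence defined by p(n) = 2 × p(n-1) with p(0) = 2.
Computing the sequence terms: 2, 4, 8, 16, 32, 64, 128
Adding these values together:

254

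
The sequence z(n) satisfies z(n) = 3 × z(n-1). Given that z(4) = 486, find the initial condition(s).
In general z(n) = 3ⁿ · z(0). At n = 4: z(0) = z(4) / 3^4 = 486 / 81 = 6.

z(0) = 6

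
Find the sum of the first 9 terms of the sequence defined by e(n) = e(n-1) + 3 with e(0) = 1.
Computing the sequence terms: 1, 4, 7, 10, 13, 16, 19, 22, 25
Adding these values together:

117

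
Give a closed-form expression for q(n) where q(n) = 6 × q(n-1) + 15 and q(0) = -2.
Recurrence: q(n) = 6 × q(n-1) + 15, initial: q(0) = -2.
Try q(n) = A·6ⁿ + C. Substituting: A·6ⁿ + C = 6(A·6ⁿ⁻¹ + C) + 15 = A·6ⁿ + 6C + 15, so C = 6C + 15, giving C = -3. Then q(0) = A - 3 = -2 gives A = 1.

q(n) = 6ⁿ - 3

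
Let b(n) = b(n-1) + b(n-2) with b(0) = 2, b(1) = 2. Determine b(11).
Computing the sequence terms:
2, 2, 4, 6, 10, 16, 26, 42, 68, 110, 178, 288

288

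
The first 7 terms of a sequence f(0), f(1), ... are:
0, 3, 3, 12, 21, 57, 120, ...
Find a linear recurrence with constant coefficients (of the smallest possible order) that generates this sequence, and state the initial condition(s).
Look for the lowest-order linear relation among consecutive terms.
Observation: f(n) - 1·f(n-1) - (3)·f(n-2) = 0 holds for the shown terms, and no order-1 relation f(n) = α·f(n-1) + β fits.
Check at n=3: 1·3 + (3)·3 = 12. ✓

f(n) = f(n-1) + 3f(n-2), f(0) = 0, f(1) = 3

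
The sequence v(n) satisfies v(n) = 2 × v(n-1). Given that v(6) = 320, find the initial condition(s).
In general v(n) = 2ⁿ · v(0). At n = 6: v(0) = v(6) / 2^6 = 320 / 64 = 5.

v(0) = 5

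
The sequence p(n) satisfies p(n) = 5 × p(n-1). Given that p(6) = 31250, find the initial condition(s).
In general p(n) = 5ⁿ · p(0). At n = 6: p(0) = p(6) / 5^6 = 31250 / 15625 = 2.

p(0) = 2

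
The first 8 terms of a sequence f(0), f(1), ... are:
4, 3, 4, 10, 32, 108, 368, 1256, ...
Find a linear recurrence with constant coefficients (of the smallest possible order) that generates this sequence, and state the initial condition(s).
Look for the lowest-order linear relation among consecutive terms.
Observation: f(n) - 4·f(n-1) - (-2)·f(n-2) = 0 holds for the shown terms, and no order-1 relation f(n) = α·f(n-1) + β fits.
Check at n=3: 4·4 + (-2)·3 = 10. ✓

f(n) = 4f(n-1) - 2f(n-2), f(0) = 4, f(1) = 3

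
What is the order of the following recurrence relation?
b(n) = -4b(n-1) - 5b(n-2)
The order is the largest lag k for which b(n-k) appears. Here the deepest term is b(n-2), so the order is 2.

Order 2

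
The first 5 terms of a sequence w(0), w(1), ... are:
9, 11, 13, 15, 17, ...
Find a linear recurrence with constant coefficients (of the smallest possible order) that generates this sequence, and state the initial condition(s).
Look for the lowest-order linear relation among consecutive terms.
Observation: consecutive differences are constant (= 2).
Check at n=2: 1·11 + 2 = 13. ✓

w(n) = w(n-1) + 2, w(0) = 9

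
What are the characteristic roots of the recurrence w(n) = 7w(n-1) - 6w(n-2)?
Substitute w(n) = rⁿ and divide through by rⁿ⁻²: r² - 7r + 6 = 0
Factor: (r - 1)(r - 6) = 0, so r = 1, 6.
General solution: w(n) = A·1ⁿ + B·6ⁿ

Characteristic: r² - 7r + 6 = 0, Roots: r = 1, 6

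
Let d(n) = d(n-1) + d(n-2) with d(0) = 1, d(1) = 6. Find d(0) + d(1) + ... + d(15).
Computing the sequence terms: 1, 6, 7, 13, 20, 33, 53, 86, 139, 225, 364, 589, 953, 1542, 2495, 4037
Adding these values together:

10563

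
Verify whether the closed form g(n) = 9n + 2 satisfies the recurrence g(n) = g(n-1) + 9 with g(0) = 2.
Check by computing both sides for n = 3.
From the recurrence with g(0) = 2:
  g(0) = 2, g(1) = 11, g(2) = 20, g(3) = 29
  so the recurrence gives g(3) = 29.
From the proposed closed form g(n) = 9n + 2:
  g(3) = 29.
Both sides give 29 at n = 3, and the initial condition(s) match, so the closed form is consistent.

Yes, the closed form is correct.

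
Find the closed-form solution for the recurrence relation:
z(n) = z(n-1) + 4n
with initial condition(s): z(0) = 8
Recurrence: z(n) = z(n-1) + 4n, initial: z(0) = 8.
Telescoping: z(n) = z(0) + 4·Σᵢ₌₁ⁿ i = 8 + 4·n(n+1)/2.

z(n) = 4·n(n+1)/2 + 8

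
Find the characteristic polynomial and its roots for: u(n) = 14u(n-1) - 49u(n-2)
Substitute u(n) = rⁿ and divide through by rⁿ⁻²: r² - 14r + 49 = 0
Factor: (r - 7)² = 0, so r = 7 (double root).
General solution: u(n) = (A + Bn)·7ⁿ

Characteristic: r² - 14r + 49 = 0, Roots: r = 7 (double root)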